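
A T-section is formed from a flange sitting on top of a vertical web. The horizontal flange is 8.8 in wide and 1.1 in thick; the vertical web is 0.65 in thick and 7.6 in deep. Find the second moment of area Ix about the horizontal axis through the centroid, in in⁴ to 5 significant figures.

Decompose the section into non-overlapping parts with the origin at the bottom-left of its bounding rectangle.
Flange: 8.8 × 1.1, A = 9.68 in², y = 8.15 in, Ī = 0.9760667 in⁴.
Web: 0.65 × 7.6, A = 4.94 in², y = 3.8 in, Ī = 23.77787 in⁴.
Centroid: ȳ = ΣA·y / ΣA = 6.680164 in.
Transfer each piece to the horizontal axis through the centroid using Ī + A·d² with d = y − 6.680164:
  flange: d = 1.469836 in → contributes +21.88891 in⁴
  web: d = -2.880164 in → contributes +64.75687 in⁴
Total I = 86.64578 in⁴.

Ix ≈ 86.646 in⁴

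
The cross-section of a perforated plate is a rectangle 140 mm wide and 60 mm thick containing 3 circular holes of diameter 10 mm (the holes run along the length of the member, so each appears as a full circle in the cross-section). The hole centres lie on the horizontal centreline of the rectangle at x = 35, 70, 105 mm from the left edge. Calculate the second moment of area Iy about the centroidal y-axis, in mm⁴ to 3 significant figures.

Iy ≈ 1.35 × 10⁷ mm⁴

Decompose the section into non-overlapping parts with the origin at the bottom-left of its bounding rectangle.
Plate: 140 × 60, A = 8 400 mm², x = 70 mm, Ī = 13 720 000 mm⁴.
Hole 1 (subtracted): ⌀10, A = 78.54 mm², x = 35 mm, Ī = 490.87 mm⁴.
Hole 2 (subtracted): ⌀10, A = 78.54 mm², x = 70 mm, Ī = 490.87 mm⁴.
Hole 3 (subtracted): ⌀10, A = 78.54 mm², x = 105 mm, Ī = 490.87 mm⁴.
By symmetry the centroid is at mid-width, x̄ = 70 mm.
Transfer each piece to the centroidal y-axis using Ī + A·d² with d = x − 70:
  plate: d = 0 mm → contributes +13 720 000 mm⁴
  hole 1: d = -35 mm → contributes −96 702 mm⁴
  hole 2: d = 0 mm → contributes −490.87 mm⁴
  hole 3: d = 35 mm → contributes −96 702 mm⁴
Total I = 13 526 105 mm⁴.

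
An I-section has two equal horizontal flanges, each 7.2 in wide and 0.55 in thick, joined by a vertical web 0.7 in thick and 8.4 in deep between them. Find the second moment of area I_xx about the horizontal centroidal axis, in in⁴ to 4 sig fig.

Split into non-overlapping primitives; take the origin at the lower-left of the bounding box.
Bottom flange: 7.2 × 0.55, A = 3.96 in², y = 0.275 in, Ī = 0.099825 in⁴.
Web: 0.7 × 8.4, A = 5.88 in², y = 4.75 in, Ī = 34.5744 in⁴.
Top flange: 7.2 × 0.55, A = 3.96 in², y = 9.225 in, Ī = 0.099825 in⁴.
By symmetry the centroid is at mid-height, ȳ = 4.75 in.
Transfer each piece to the horizontal centroidal axis using Ī + A·d² with d = y − 4.75:
  bottom flange: d = -4.475 in → contributes +79.4013 in⁴
  web: d = 0 in → contributes +34.5744 in⁴
  top flange: d = 4.475 in → contributes +79.4013 in⁴
Total I = 193.377 in⁴.

I_xx ≈ 193.4 in⁴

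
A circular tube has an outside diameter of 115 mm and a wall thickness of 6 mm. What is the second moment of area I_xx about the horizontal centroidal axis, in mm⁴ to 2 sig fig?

Break the section into simple shapes (no overlaps), measuring from the bottom-left corner of the bounding box.
Outer circle: ⌀115, A = 10 387 mm², y = 57.5 mm, Ī = 8 585 414 mm⁴.
Bore (subtracted): ⌀103, A = 8 332 mm², y = 57.5 mm, Ī = 5 524 828 mm⁴.
By symmetry the centroid is at mid-height, ȳ = 57.5 mm.
All pieces are centred on the horizontal centroidal axis, so I = ΣĪ (holes subtracted) = 3 060 586 mm⁴.

I_xx ≈ 3.1 × 10⁶ mm⁴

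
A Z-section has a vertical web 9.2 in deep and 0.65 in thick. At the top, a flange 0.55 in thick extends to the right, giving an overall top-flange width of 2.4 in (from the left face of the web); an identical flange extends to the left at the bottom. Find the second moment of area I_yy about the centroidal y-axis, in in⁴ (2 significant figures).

I_yy ≈ 3.5 in⁴

Treat the section as a set of non-overlapping primitives; coordinates are from the bounding-box lower-left.
Web: 0.65 × 9.2, A = 5.98 in², x = 2.075 in, Ī = 0.2105 in⁴.
Top flange (beyond web): 1.75 × 0.55, A = 0.9625 in², x = 3.275 in, Ī = 0.2456 in⁴.
Bottom flange (beyond web): 1.75 × 0.55, A = 0.9625 in², x = 0.875 in, Ī = 0.2456 in⁴.
Centroid: x̄ = ΣA·x / ΣA = 2.075 in.
Transfer each piece to the centroidal y-axis using Ī + A·d² with d = x − 2.075:
  web: d = 0 in → contributes +0.2105 in⁴
  top flange (beyond web): d = 1.2 in → contributes +1.632 in⁴
  bottom flange (beyond web): d = -1.2 in → contributes +1.632 in⁴
Total I = 3.474 in⁴.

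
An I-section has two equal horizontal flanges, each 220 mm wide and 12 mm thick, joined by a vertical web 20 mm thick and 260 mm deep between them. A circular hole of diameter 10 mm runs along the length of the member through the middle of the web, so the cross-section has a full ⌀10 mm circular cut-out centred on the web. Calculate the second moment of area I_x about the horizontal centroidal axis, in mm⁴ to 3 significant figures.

I_x ≈ 1.27 × 10⁸ mm⁴

Break the section into simple shapes (no overlaps), measuring from the bottom-left corner of the bounding box.
Bottom flange: 220 × 12, A = 2 640 mm², y = 6 mm, Ī = 31 680 mm⁴.
Web: 20 × 260, A = 5 200 mm², y = 142 mm, Ī = 29 293 333 mm⁴.
Top flange: 220 × 12, A = 2 640 mm², y = 278 mm, Ī = 31 680 mm⁴.
Hole (subtracted): ⌀10, A = 78.54 mm², y = 142 mm, Ī = 490.87 mm⁴.
By symmetry the centroid is at mid-height, ȳ = 142 mm.
Transfer each piece to the horizontal centroidal axis using Ī + A·d² with d = y − 142:
  bottom flange: d = -136 mm → contributes +48 861 120 mm⁴
  web: d = 0 mm → contributes +29 293 333 mm⁴
  top flange: d = 136 mm → contributes +48 861 120 mm⁴
  hole: d = 0 mm → contributes −490.87 mm⁴
Total I = 127 015 082 mm⁴.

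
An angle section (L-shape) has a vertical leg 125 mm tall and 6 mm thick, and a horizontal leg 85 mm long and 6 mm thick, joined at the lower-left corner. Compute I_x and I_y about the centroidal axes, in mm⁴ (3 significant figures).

I_x ≈ 2.01 × 10⁶ mm⁴, I_y ≈ 7.73 × 10⁵ mm⁴

Break the section into simple shapes (no overlaps), measuring from the bottom-left corner of the bounding box.
Vertical leg: 6 × 125, A = 750 mm², y = 62.5 mm, Ī = 976 563 mm⁴.
Horizontal leg (remainder): 79 × 6, A = 474 mm², y = 3 mm, Ī = 1 422 mm⁴.
Centroid: ȳ = ΣA·y / ΣA = 39.458 mm.
Transfer each piece to the centroidal x-axis using Ī + A·d² with d = y − 39.458:
  vertical leg: d = 23.042 mm → contributes +1 374 751 mm⁴
  horizontal leg (remainder): d = -36.458 mm → contributes +631 468 mm⁴
Total I = 2 006 219 mm⁴.
For the y-axis: x̄ = 19.458 mm.
Repeating about the centroidal y-axis gives I_y = 773 379 mm⁴.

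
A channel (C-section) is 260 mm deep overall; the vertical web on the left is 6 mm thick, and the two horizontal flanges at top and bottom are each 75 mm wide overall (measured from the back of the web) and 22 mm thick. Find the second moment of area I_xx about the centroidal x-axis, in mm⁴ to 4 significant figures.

I_xx ≈ 5.190 × 10⁷ mm⁴

Decompose the section into non-overlapping parts with the origin at the bottom-left of its bounding rectangle.
Web: 6 × 260, A = 1 560 mm², y = 130 mm, Ī = 8 788 000 mm⁴.
Top flange (beyond web): 69 × 22, A = 1 518 mm², y = 249 mm, Ī = 61 226 mm⁴.
Bottom flange (beyond web): 69 × 22, A = 1 518 mm², y = 11 mm, Ī = 61 226 mm⁴.
By symmetry the centroid is at mid-height, ȳ = 130 mm.
Transfer each piece to the centroidal x-axis using Ī + A·d² with d = y − 130:
  web: d = 0 mm → contributes +8 788 000 mm⁴
  top flange (beyond web): d = 119 mm → contributes +21 557 624 mm⁴
  bottom flange (beyond web): d = -119 mm → contributes +21 557 624 mm⁴
Total I = 51 903 248 mm⁴.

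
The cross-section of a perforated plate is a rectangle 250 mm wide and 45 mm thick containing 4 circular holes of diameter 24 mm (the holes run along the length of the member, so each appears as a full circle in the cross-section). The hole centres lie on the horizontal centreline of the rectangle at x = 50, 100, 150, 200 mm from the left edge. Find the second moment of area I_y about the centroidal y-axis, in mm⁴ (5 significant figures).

Decompose the section into non-overlapping parts with the origin at the bottom-left of its bounding rectangle.
Plate: 250 × 45, A = 11 250 mm², x = 125 mm, Ī = 58 593 750 mm⁴.
Hole 1 (subtracted): ⌀24, A = 452.3893 mm², x = 50 mm, Ī = 16286.02 mm⁴.
Hole 2 (subtracted): ⌀24, A = 452.3893 mm², x = 100 mm, Ī = 16286.02 mm⁴.
Hole 3 (subtracted): ⌀24, A = 452.3893 mm², x = 150 mm, Ī = 16286.02 mm⁴.
Hole 4 (subtracted): ⌀24, A = 452.3893 mm², x = 200 mm, Ī = 16286.02 mm⁴.
By symmetry the centroid is at mid-width, x̄ = 125 mm.
Transfer each piece to the centroidal y-axis using Ī + A·d² with d = x − 125:
  plate: d = 0 mm → contributes +58 593 750 mm⁴
  hole 1: d = -75 mm → contributes −2 560 976 mm⁴
  hole 2: d = -25 mm → contributes −299029.4 mm⁴
  hole 3: d = 25 mm → contributes −299029.4 mm⁴
  hole 4: d = 75 mm → contributes −2 560 976 mm⁴
Total I = 52 873 739 mm⁴.

I_y ≈ 5.2874 × 10⁷ mm⁴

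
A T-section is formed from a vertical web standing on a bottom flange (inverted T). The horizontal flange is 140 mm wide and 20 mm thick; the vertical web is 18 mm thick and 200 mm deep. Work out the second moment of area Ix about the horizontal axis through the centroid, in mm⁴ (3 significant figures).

Ix ≈ 3.12 × 10⁷ mm⁴

Break the section into simple shapes (no overlaps), measuring from the bottom-left corner of the bounding box.
Flange: 140 × 20, A = 2 800 mm², y = 10 mm, Ī = 93 333 mm⁴.
Web: 18 × 200, A = 3 600 mm², y = 120 mm, Ī = 12 000 000 mm⁴.
Centroid: ȳ = ΣA·y / ΣA = 71.875 mm.
Transfer each piece to the horizontal axis through the centroid using Ī + A·d² with d = y − 71.875:
  flange: d = -61.875 mm → contributes +10 813 177 mm⁴
  web: d = 48.125 mm → contributes +20 337 656 mm⁴
Total I = 31 150 833 mm⁴.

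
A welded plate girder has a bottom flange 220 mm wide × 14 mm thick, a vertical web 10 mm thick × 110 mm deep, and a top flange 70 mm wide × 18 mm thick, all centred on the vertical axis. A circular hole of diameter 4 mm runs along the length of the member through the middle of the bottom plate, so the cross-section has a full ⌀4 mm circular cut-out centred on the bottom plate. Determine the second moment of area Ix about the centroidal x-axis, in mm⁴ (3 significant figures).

Ix ≈ 1.59 × 10⁷ mm⁴

Decompose the section into non-overlapping parts with the origin at the bottom-left of its bounding rectangle.
Bottom plate: 220 × 14, A = 3 080 mm², y = 7 mm, Ī = 50 307 mm⁴.
Web plate: 10 × 110, A = 1 100 mm², y = 69 mm, Ī = 1 109 167 mm⁴.
Top plate: 70 × 18, A = 1 260 mm², y = 133 mm, Ī = 34 020 mm⁴.
Hole (subtracted): ⌀4, A = 12.566 mm², y = 7 mm, Ī = 12.566 mm⁴.
Centroid: ȳ = ΣA·y / ΣA = 48.817 mm.
Transfer each piece to the centroidal x-axis using Ī + A·d² with d = y − 48.817:
  bottom plate: d = -41.817 mm → contributes +5 436 232 mm⁴
  web plate: d = 20.183 mm → contributes +1 557 247 mm⁴
  top plate: d = 84.183 mm → contributes +8 963 320 mm⁴
  hole: d = -41.817 mm → contributes −21 987 mm⁴
Total I = 15 934 812 mm⁴.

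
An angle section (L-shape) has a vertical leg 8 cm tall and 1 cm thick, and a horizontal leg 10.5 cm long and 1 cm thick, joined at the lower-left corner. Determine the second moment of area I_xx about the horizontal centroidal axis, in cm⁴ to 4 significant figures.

I_xx ≈ 96.66 cm⁴

Split into non-overlapping primitives; take the origin at the lower-left of the bounding box.
Vertical leg: 1 × 8, A = 8 cm², y = 4 cm, Ī = 42.6667 cm⁴.
Horizontal leg (remainder): 9.5 × 1, A = 9.5 cm², y = 0.5 cm, Ī = 0.791667 cm⁴.
Centroid: ȳ = ΣA·y / ΣA = 2.1 cm.
Transfer each piece to the horizontal centroidal axis using Ī + A·d² with d = y − 2.1:
  vertical leg: d = 1.9 cm → contributes +71.5467 cm⁴
  horizontal leg (remainder): d = -1.6 cm → contributes +25.1117 cm⁴
Total I = 96.6583 cm⁴.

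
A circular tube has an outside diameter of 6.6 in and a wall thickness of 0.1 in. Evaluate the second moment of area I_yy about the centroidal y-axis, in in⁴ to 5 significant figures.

I_yy ≈ 10.787 in⁴

Break the section into simple shapes (no overlaps), measuring from the bottom-left corner of the bounding box.
Outer circle: ⌀6.6, A = 34.21194 in², x = 3.3 in, Ī = 93.14202 in⁴.
Bore (subtracted): ⌀6.4, A = 32.16991 in², x = 3.3 in, Ī = 82.35497 in⁴.
By symmetry the centroid is at mid-width, x̄ = 3.3 in.
All pieces are centred on the centroidal y-axis, so I = ΣĪ (holes subtracted) = 10.78705 in⁴.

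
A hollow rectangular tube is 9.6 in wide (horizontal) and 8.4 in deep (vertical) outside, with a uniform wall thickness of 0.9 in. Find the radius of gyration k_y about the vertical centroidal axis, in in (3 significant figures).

Treat the section as a set of non-overlapping primitives; coordinates are from the bounding-box lower-left.
Outer rectangle: 9.6 × 8.4, A = 80.64 in², x = 4.8 in, Ī = 619.32 in⁴.
Inner void (subtracted): 7.8 × 6.6, A = 51.48 in², x = 4.8 in, Ī = 261 in⁴.
By symmetry the centroid is at mid-width, x̄ = 4.8 in.
All pieces are centred on the vertical centroidal axis, so I = ΣĪ (holes subtracted) = 358.31 in⁴.
Radius of gyration: k = √(I/A) = √(358.31 / 29.16) = 3.5054 in.

k_y ≈ 3.51 in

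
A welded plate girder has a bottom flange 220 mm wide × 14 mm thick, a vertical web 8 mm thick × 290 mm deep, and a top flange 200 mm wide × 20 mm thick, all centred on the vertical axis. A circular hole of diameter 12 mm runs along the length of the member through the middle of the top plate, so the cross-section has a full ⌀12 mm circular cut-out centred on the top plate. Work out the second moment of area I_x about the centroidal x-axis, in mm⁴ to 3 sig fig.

Treat the section as a set of non-overlapping primitives; coordinates are from the bounding-box lower-left.
Bottom plate: 220 × 14, A = 3 080 mm², y = 7 mm, Ī = 50 307 mm⁴.
Web plate: 8 × 290, A = 2 320 mm², y = 159 mm, Ī = 16 259 333 mm⁴.
Top plate: 200 × 20, A = 4 000 mm², y = 314 mm, Ī = 133 333 mm⁴.
Hole (subtracted): ⌀12, A = 113.1 mm², y = 314 mm, Ī = 1017.9 mm⁴.
Centroid: ȳ = ΣA·y / ΣA = 173.46 mm.
Transfer each piece to the centroidal x-axis using Ī + A·d² with d = y − 173.46:
  bottom plate: d = -166.46 mm → contributes +85 396 168 mm⁴
  web plate: d = -14.462 mm → contributes +16 744 580 mm⁴
  top plate: d = 140.54 mm → contributes +79 136 721 mm⁴
  hole: d = 140.54 mm → contributes −2 234 786 mm⁴
Total I = 179 042 683 mm⁴.

I_x ≈ 1.79 × 10⁸ mm⁴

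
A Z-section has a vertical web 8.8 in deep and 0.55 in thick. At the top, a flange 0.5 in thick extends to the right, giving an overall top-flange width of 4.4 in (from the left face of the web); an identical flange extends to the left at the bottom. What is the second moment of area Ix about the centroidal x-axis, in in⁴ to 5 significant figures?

Ix ≈ 97.621 in⁴

Treat the section as a set of non-overlapping primitives; coordinates are from the bounding-box lower-left.
Web: 0.55 × 8.8, A = 4.84 in², y = 4.4 in, Ī = 31.23413 in⁴.
Top flange (beyond web): 3.85 × 0.5, A = 1.925 in², y = 8.55 in, Ī = 0.04010417 in⁴.
Bottom flange (beyond web): 3.85 × 0.5, A = 1.925 in², y = 0.25 in, Ī = 0.04010417 in⁴.
Centroid: ȳ = ΣA·y / ΣA = 4.4 in.
Transfer each piece to the centroidal x-axis using Ī + A·d² with d = y − 4.4:
  web: d = 0 in → contributes +31.23413 in⁴
  top flange (beyond web): d = 4.15 in → contributes +33.19342 in⁴
  bottom flange (beyond web): d = -4.15 in → contributes +33.19342 in⁴
Total I = 97.62097 in⁴.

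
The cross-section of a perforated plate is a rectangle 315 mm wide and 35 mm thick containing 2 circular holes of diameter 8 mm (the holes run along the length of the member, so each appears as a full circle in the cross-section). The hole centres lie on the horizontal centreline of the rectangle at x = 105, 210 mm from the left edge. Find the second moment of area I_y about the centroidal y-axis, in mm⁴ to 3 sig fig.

Decompose the section into non-overlapping parts with the origin at the bottom-left of its bounding rectangle.
Plate: 315 × 35, A = 11 025 mm², x = 157.5 mm, Ī = 91 162 969 mm⁴.
Hole 1 (subtracted): ⌀8, A = 50.265 mm², x = 105 mm, Ī = 201.06 mm⁴.
Hole 2 (subtracted): ⌀8, A = 50.265 mm², x = 210 mm, Ī = 201.06 mm⁴.
By symmetry the centroid is at mid-width, x̄ = 157.5 mm.
Transfer each piece to the centroidal y-axis using Ī + A·d² with d = x − 157.5:
  plate: d = 0 mm → contributes +91 162 969 mm⁴
  hole 1: d = -52.5 mm → contributes −138 745 mm⁴
  hole 2: d = 52.5 mm → contributes −138 745 mm⁴
Total I = 90 885 478 mm⁴.

I_y ≈ 9.09 × 10⁷ mm⁴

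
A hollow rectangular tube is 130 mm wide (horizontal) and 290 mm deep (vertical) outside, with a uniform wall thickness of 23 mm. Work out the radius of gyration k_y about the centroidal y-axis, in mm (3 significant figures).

k_y ≈ 48.8 mm

Treat the section as a set of non-overlapping primitives; coordinates are from the bounding-box lower-left.
Outer rectangle: 130 × 290, A = 37 700 mm², x = 65 mm, Ī = 53 094 167 mm⁴.
Inner void (subtracted): 84 × 244, A = 20 496 mm², x = 65 mm, Ī = 12 051 648 mm⁴.
By symmetry the centroid is at mid-width, x̄ = 65 mm.
All pieces are centred on the centroidal y-axis, so I = ΣĪ (holes subtracted) = 41 042 519 mm⁴.
Radius of gyration: k = √(I/A) = √(41 042 519 / 17 204) = 48.843 mm.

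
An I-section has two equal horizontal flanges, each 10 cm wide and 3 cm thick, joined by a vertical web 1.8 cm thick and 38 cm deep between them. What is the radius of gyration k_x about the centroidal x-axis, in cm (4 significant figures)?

k_x ≈ 16.15 cm

Split into non-overlapping primitives; take the origin at the lower-left of the bounding box.
Bottom flange: 10 × 3, A = 30 cm², y = 1.5 cm, Ī = 22.5 cm⁴.
Web: 1.8 × 38, A = 68.4 cm², y = 22 cm, Ī = 8230.8 cm⁴.
Top flange: 10 × 3, A = 30 cm², y = 42.5 cm, Ī = 22.5 cm⁴.
By symmetry the centroid is at mid-height, ȳ = 22 cm.
Transfer each piece to the centroidal x-axis using Ī + A·d² with d = y − 22:
  bottom flange: d = -20.5 cm → contributes +12 630 cm⁴
  web: d = 0 cm → contributes +8230.8 cm⁴
  top flange: d = 20.5 cm → contributes +12 630 cm⁴
Total I = 33490.8 cm⁴.
Radius of gyration: k = √(I/A) = √(33490.8 / 128.4) = 16.1503 cm.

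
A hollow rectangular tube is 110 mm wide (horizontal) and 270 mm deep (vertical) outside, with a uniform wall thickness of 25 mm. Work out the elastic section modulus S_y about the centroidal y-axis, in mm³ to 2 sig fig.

S_y ≈ 4.7 × 10⁵ mm³

Break the section into simple shapes (no overlaps), measuring from the bottom-left corner of the bounding box.
Outer rectangle: 110 × 270, A = 29 700 mm², x = 55 mm, Ī = 29 947 500 mm⁴.
Inner void (subtracted): 60 × 220, A = 13 200 mm², x = 55 mm, Ī = 3 960 000 mm⁴.
By symmetry the centroid is at mid-width, x̄ = 55 mm.
All pieces are centred on the centroidal y-axis, so I = ΣĪ (holes subtracted) = 25 987 500 mm⁴.
Extreme fibre distance c = 55 mm; S = I/c = 472 500 mm³.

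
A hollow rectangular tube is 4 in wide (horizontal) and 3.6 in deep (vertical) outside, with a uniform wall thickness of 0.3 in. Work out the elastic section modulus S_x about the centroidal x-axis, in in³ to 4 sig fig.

S_x ≈ 4.390 in³

Treat the section as a set of non-overlapping primitives; coordinates are from the bounding-box lower-left.
Outer rectangle: 4 × 3.6, A = 14.4 in², y = 1.8 in, Ī = 15.552 in⁴.
Inner void (subtracted): 3.4 × 3, A = 10.2 in², y = 1.8 in, Ī = 7.65 in⁴.
By symmetry the centroid is at mid-height, ȳ = 1.8 in.
All pieces are centred on the centroidal x-axis, so I = ΣĪ (holes subtracted) = 7.902 in⁴.
Extreme fibre distance c = 1.8 in; S = I/c = 4.39 in³.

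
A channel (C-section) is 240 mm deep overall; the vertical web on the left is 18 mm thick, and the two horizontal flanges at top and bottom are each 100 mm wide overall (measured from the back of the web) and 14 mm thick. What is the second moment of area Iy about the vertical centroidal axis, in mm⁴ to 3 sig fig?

Break the section into simple shapes (no overlaps), measuring from the bottom-left corner of the bounding box.
Web: 18 × 240, A = 4 320 mm², x = 9 mm, Ī = 116 640 mm⁴.
Top flange (beyond web): 82 × 14, A = 1 148 mm², x = 59 mm, Ī = 643 263 mm⁴.
Bottom flange (beyond web): 82 × 14, A = 1 148 mm², x = 59 mm, Ī = 643 263 mm⁴.
Centroid: x̄ = ΣA·x / ΣA = 26.352 mm.
Transfer each piece to the vertical centroidal axis using Ī + A·d² with d = x − 26.352:
  web: d = -17.352 mm → contributes +1 417 338 mm⁴
  top flange (beyond web): d = 32.648 mm → contributes +1 866 916 mm⁴
  bottom flange (beyond web): d = 32.648 mm → contributes +1 866 916 mm⁴
Total I = 5 151 170 mm⁴.

Iy ≈ 5.15 × 10⁶ mm⁴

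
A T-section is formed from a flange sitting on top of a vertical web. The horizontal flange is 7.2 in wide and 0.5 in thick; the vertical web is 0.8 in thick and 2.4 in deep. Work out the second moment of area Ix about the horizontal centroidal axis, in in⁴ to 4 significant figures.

Decompose the section into non-overlapping parts with the origin at the bottom-left of its bounding rectangle.
Flange: 7.2 × 0.5, A = 3.6 in², y = 2.65 in, Ī = 0.075 in⁴.
Web: 0.8 × 2.4, A = 1.92 in², y = 1.2 in, Ī = 0.9216 in⁴.
Centroid: ȳ = ΣA·y / ΣA = 2.14565 in.
Transfer each piece to the horizontal centroidal axis using Ī + A·d² with d = y − 2.14565:
  flange: d = 0.504348 in → contributes +0.99072 in⁴
  web: d = -0.945652 in → contributes +2.63858 in⁴
Total I = 3.6293 in⁴.

Ix ≈ 3.629 in⁴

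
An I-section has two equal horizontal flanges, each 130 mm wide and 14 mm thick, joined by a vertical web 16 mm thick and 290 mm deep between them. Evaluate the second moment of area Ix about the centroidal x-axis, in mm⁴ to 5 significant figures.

Ix ≈ 1.1668 × 10⁸ mm⁴

Break the section into simple shapes (no overlaps), measuring from the bottom-left corner of the bounding box.
Bottom flange: 130 × 14, A = 1 820 mm², y = 7 mm, Ī = 29726.67 mm⁴.
Web: 16 × 290, A = 4 640 mm², y = 159 mm, Ī = 32 518 667 mm⁴.
Top flange: 130 × 14, A = 1 820 mm², y = 311 mm, Ī = 29726.67 mm⁴.
By symmetry the centroid is at mid-height, ȳ = 159 mm.
Transfer each piece to the centroidal x-axis using Ī + A·d² with d = y − 159:
  bottom flange: d = -152 mm → contributes +42 079 007 mm⁴
  web: d = 0 mm → contributes +32 518 667 mm⁴
  top flange: d = 152 mm → contributes +42 079 007 mm⁴
Total I = 116 676 680 mm⁴.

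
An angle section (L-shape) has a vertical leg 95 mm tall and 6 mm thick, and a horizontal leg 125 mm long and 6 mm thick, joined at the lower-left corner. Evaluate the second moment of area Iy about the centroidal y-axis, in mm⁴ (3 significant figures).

Iy ≈ 2.08 × 10⁶ mm⁴

Split into non-overlapping primitives; take the origin at the lower-left of the bounding box.
Vertical leg: 6 × 95, A = 570 mm², x = 3 mm, Ī = 1 710 mm⁴.
Horizontal leg (remainder): 119 × 6, A = 714 mm², x = 65.5 mm, Ī = 842 580 mm⁴.
Centroid: x̄ = ΣA·x / ΣA = 37.755 mm.
Transfer each piece to the centroidal y-axis using Ī + A·d² with d = x − 37.755:
  vertical leg: d = -34.755 mm → contributes +690 206 mm⁴
  horizontal leg (remainder): d = 27.745 mm → contributes +1 392 219 mm⁴
Total I = 2 082 425 mm⁴.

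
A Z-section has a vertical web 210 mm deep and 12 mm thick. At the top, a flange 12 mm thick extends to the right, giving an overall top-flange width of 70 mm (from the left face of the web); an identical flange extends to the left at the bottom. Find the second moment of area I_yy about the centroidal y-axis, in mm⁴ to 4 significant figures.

Treat the section as a set of non-overlapping primitives; coordinates are from the bounding-box lower-left.
Web: 12 × 210, A = 2 520 mm², x = 64 mm, Ī = 30 240 mm⁴.
Top flange (beyond web): 58 × 12, A = 696 mm², x = 99 mm, Ī = 195 112 mm⁴.
Bottom flange (beyond web): 58 × 12, A = 696 mm², x = 29 mm, Ī = 195 112 mm⁴.
Centroid: x̄ = ΣA·x / ΣA = 64 mm.
Transfer each piece to the centroidal y-axis using Ī + A·d² with d = x − 64:
  web: d = 0 mm → contributes +30 240 mm⁴
  top flange (beyond web): d = 35 mm → contributes +1 047 712 mm⁴
  bottom flange (beyond web): d = -35 mm → contributes +1 047 712 mm⁴
Total I = 2 125 664 mm⁴.

I_yy ≈ 2.126 × 10⁶ mm⁴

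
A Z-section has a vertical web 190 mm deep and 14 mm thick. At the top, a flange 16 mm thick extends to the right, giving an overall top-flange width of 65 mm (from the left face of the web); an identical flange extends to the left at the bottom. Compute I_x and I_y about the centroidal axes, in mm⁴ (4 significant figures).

I_x ≈ 2.039 × 10⁷ mm⁴, I_y ≈ 2.121 × 10⁶ mm⁴

Treat the section as a set of non-overlapping primitives; coordinates are from the bounding-box lower-left.
Web: 14 × 190, A = 2 660 mm², y = 95 mm, Ī = 8 002 167 mm⁴.
Top flange (beyond web): 51 × 16, A = 816 mm², y = 182 mm, Ī = 17 408 mm⁴.
Bottom flange (beyond web): 51 × 16, A = 816 mm², y = 8 mm, Ī = 17 408 mm⁴.
Centroid: ȳ = ΣA·y / ΣA = 95 mm.
Transfer each piece to the centroidal x-axis using Ī + A·d² with d = y − 95:
  web: d = 0 mm → contributes +8 002 167 mm⁴
  top flange (beyond web): d = 87 mm → contributes +6 193 712 mm⁴
  bottom flange (beyond web): d = -87 mm → contributes +6 193 712 mm⁴
Total I = 20 389 591 mm⁴.
For the y-axis: x̄ = 58 mm.
Repeating about the centroidal y-axis gives I_y = 2 120 983 mm⁴.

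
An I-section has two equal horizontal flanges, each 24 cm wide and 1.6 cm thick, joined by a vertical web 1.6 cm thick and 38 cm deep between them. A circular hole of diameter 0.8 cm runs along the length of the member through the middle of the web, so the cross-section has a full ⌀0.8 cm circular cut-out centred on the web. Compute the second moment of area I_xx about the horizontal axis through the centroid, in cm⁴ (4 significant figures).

I_xx ≈ 3.744 × 10⁴ cm⁴

Split into non-overlapping primitives; take the origin at the lower-left of the bounding box.
Bottom flange: 24 × 1.6, A = 38.4 cm², y = 0.8 cm, Ī = 8.192 cm⁴.
Web: 1.6 × 38, A = 60.8 cm², y = 20.6 cm, Ī = 7316.27 cm⁴.
Top flange: 24 × 1.6, A = 38.4 cm², y = 40.4 cm, Ī = 8.192 cm⁴.
Hole (subtracted): ⌀0.8, A = 0.502655 cm², y = 20.6 cm, Ī = 0.0201062 cm⁴.
By symmetry the centroid is at mid-height, ȳ = 20.6 cm.
Transfer each piece to the horizontal axis through the centroid using Ī + A·d² with d = y − 20.6:
  bottom flange: d = -19.8 cm → contributes +15062.5 cm⁴
  web: d = 0 cm → contributes +7316.27 cm⁴
  top flange: d = 19.8 cm → contributes +15062.5 cm⁴
  hole: d = 0 cm → contributes −0.0201062 cm⁴
Total I = 37441.3 cm⁴.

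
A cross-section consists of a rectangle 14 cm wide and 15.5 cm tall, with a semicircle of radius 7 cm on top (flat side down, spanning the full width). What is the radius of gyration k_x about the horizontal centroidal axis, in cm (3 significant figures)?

Split into non-overlapping primitives; take the origin at the lower-left of the bounding box.
Rectangular body: 14 × 15.5, A = 217 cm², y = 7.75 cm, Ī = 4344.5 cm⁴.
Semicircular cap: semicircle r = 7, A = 76.969 cm², y = 18.471 cm, Ī = 263.53 cm⁴.
Centroid: ȳ = ΣA·y / ΣA = 10.557 cm.
Transfer each piece to the horizontal centroidal axis using Ī + A·d² with d = y − 10.557:
  rectangular body: d = -2.807 cm → contributes +6054.3 cm⁴
  semicircular cap: d = 7.9139 cm → contributes +5 084 cm⁴
Total I = 11 138 cm⁴.
Radius of gyration: k = √(I/A) = √(11 138 / 293.97) = 6.1555 cm.

k_x ≈ 6.16 cm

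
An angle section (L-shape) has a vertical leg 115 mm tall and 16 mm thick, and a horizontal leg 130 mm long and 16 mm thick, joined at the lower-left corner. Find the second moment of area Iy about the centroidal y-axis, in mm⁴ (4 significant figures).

Treat the section as a set of non-overlapping primitives; coordinates are from the bounding-box lower-left.
Vertical leg: 16 × 115, A = 1 840 mm², x = 8 mm, Ī = 39253.3 mm⁴.
Horizontal leg (remainder): 114 × 16, A = 1 824 mm², x = 73 mm, Ī = 1 975 392 mm⁴.
Centroid: x̄ = ΣA·x / ΣA = 40.3581 mm.
Transfer each piece to the centroidal y-axis using Ī + A·d² with d = x − 40.3581:
  vertical leg: d = -32.3581 mm → contributes +1 965 817 mm⁴
  horizontal leg (remainder): d = 32.6419 mm → contributes +3 918 855 mm⁴
Total I = 5 884 672 mm⁴.

Iy ≈ 5.885 × 10⁶ mm⁴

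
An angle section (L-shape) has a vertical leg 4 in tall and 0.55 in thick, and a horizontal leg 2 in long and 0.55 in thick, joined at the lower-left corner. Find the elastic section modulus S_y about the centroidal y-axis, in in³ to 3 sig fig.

S_y ≈ 0.535 in³

Decompose the section into non-overlapping parts with the origin at the bottom-left of its bounding rectangle.
Vertical leg: 0.55 × 4, A = 2.2 in², x = 0.275 in, Ī = 0.055458 in⁴.
Horizontal leg (remainder): 1.45 × 0.55, A = 0.7975 in², x = 1.275 in, Ī = 0.13973 in⁴.
Centroid: x̄ = ΣA·x / ΣA = 0.54106 in.
Transfer each piece to the centroidal y-axis using Ī + A·d² with d = x − 0.54106:
  vertical leg: d = -0.26606 in → contributes +0.21119 in⁴
  horizontal leg (remainder): d = 0.73394 in → contributes +0.56932 in⁴
Total I = 0.78051 in⁴.
Extreme fibre distance c = 1.4589 in; S = I/c = 0.53498 in³.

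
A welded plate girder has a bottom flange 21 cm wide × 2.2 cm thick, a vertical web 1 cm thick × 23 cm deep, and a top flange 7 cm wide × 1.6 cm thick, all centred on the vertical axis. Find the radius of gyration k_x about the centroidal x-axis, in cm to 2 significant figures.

Treat the section as a set of non-overlapping primitives; coordinates are from the bounding-box lower-left.
Bottom plate: 21 × 2.2, A = 46.2 cm², y = 1.1 cm, Ī = 18.63 cm⁴.
Web plate: 1 × 23, A = 23 cm², y = 13.7 cm, Ī = 1 014 cm⁴.
Top plate: 7 × 1.6, A = 11.2 cm², y = 26 cm, Ī = 2.389 cm⁴.
Centroid: ȳ = ΣA·y / ΣA = 8.173 cm.
Transfer each piece to the centroidal x-axis using Ī + A·d² with d = y − 8.173:
  bottom plate: d = -7.073 cm → contributes +2 330 cm⁴
  web plate: d = 5.527 cm → contributes +1 716 cm⁴
  top plate: d = 17.83 cm → contributes +3 562 cm⁴
Total I = 7 608 cm⁴.
Radius of gyration: k = √(I/A) = √(7 608 / 80.4) = 9.728 cm.

k_x ≈ 9.7 cm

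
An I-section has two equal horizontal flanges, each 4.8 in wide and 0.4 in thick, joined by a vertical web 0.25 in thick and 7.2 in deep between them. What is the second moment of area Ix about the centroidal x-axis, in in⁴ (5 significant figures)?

Decompose the section into non-overlapping parts with the origin at the bottom-left of its bounding rectangle.
Bottom flange: 4.8 × 0.4, A = 1.92 in², y = 0.2 in, Ī = 0.0256 in⁴.
Web: 0.25 × 7.2, A = 1.8 in², y = 4 in, Ī = 7.776 in⁴.
Top flange: 4.8 × 0.4, A = 1.92 in², y = 7.8 in, Ī = 0.0256 in⁴.
By symmetry the centroid is at mid-height, ȳ = 4 in.
Transfer each piece to the centroidal x-axis using Ī + A·d² with d = y − 4:
  bottom flange: d = -3.8 in → contributes +27.7504 in⁴
  web: d = 0 in → contributes +7.776 in⁴
  top flange: d = 3.8 in → contributes +27.7504 in⁴
Total I = 63.2768 in⁴.

Ix ≈ 63.277 in⁴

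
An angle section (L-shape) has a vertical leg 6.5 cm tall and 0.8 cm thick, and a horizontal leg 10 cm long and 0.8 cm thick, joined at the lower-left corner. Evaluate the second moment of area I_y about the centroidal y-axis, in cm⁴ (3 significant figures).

I_y ≈ 128 cm⁴

Decompose the section into non-overlapping parts with the origin at the bottom-left of its bounding rectangle.
Vertical leg: 0.8 × 6.5, A = 5.2 cm², x = 0.4 cm, Ī = 0.27733 cm⁴.
Horizontal leg (remainder): 9.2 × 0.8, A = 7.36 cm², x = 5.4 cm, Ī = 51.913 cm⁴.
Centroid: x̄ = ΣA·x / ΣA = 3.3299 cm.
Transfer each piece to the centroidal y-axis using Ī + A·d² with d = x − 3.3299:
  vertical leg: d = -2.9299 cm → contributes +44.917 cm⁴
  horizontal leg (remainder): d = 2.0701 cm → contributes +83.451 cm⁴
Total I = 128.37 cm⁴.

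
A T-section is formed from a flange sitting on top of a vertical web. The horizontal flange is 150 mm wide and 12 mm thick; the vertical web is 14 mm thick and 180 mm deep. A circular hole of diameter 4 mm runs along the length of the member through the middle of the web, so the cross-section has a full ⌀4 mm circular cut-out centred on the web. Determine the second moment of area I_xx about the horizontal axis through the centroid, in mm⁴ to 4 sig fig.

I_xx ≈ 1.648 × 10⁷ mm⁴

Decompose the section into non-overlapping parts with the origin at the bottom-left of its bounding rectangle.
Flange: 150 × 12, A = 1 800 mm², y = 186 mm, Ī = 21 600 mm⁴.
Web: 14 × 180, A = 2 520 mm², y = 90 mm, Ī = 6 804 000 mm⁴.
Hole (subtracted): ⌀4, A = 12.5664 mm², y = 90 mm, Ī = 12.5664 mm⁴.
Centroid: ȳ = ΣA·y / ΣA = 130.117 mm.
Transfer each piece to the horizontal axis through the centroid using Ī + A·d² with d = y − 130.117:
  flange: d = 55.8833 mm → contributes +5 642 899 mm⁴
  web: d = -40.1167 mm → contributes +10 859 560 mm⁴
  hole: d = -40.1167 mm → contributes −20236.2 mm⁴
Total I = 16 482 223 mm⁴.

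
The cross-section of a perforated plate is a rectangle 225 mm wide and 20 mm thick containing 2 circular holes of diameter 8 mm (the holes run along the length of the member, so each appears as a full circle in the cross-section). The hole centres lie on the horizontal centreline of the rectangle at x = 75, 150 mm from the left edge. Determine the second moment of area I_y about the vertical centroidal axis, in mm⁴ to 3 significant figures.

Break the section into simple shapes (no overlaps), measuring from the bottom-left corner of the bounding box.
Plate: 225 × 20, A = 4 500 mm², x = 112.5 mm, Ī = 18 984 375 mm⁴.
Hole 1 (subtracted): ⌀8, A = 50.265 mm², x = 75 mm, Ī = 201.06 mm⁴.
Hole 2 (subtracted): ⌀8, A = 50.265 mm², x = 150 mm, Ī = 201.06 mm⁴.
By symmetry the centroid is at mid-width, x̄ = 112.5 mm.
Transfer each piece to the vertical centroidal axis using Ī + A·d² with d = x − 112.5:
  plate: d = 0 mm → contributes +18 984 375 mm⁴
  hole 1: d = -37.5 mm → contributes −70 887 mm⁴
  hole 2: d = 37.5 mm → contributes −70 887 mm⁴
Total I = 18 842 601 mm⁴.

I_y ≈ 1.88 × 10⁷ mm⁴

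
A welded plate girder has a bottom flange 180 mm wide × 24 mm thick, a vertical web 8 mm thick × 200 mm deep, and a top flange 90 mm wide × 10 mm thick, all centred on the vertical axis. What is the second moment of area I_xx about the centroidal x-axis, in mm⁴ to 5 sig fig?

I_xx ≈ 4.7434 × 10⁷ mm⁴

Split into non-overlapping primitives; take the origin at the lower-left of the bounding box.
Bottom plate: 180 × 24, A = 4 320 mm², y = 12 mm, Ī = 207 360 mm⁴.
Web plate: 8 × 200, A = 1 600 mm², y = 124 mm, Ī = 5 333 333 mm⁴.
Top plate: 90 × 10, A = 900 mm², y = 229 mm, Ī = 7 500 mm⁴.
Centroid: ȳ = ΣA·y / ΣA = 66.91202 mm.
Transfer each piece to the centroidal x-axis using Ī + A·d² with d = y − 66.91202:
  bottom plate: d = -54.91202 mm → contributes +13 233 587 mm⁴
  web plate: d = 57.08798 mm → contributes +10 547 793 mm⁴
  top plate: d = 162.088 mm → contributes +23 652 761 mm⁴
Total I = 47 434 141 mm⁴.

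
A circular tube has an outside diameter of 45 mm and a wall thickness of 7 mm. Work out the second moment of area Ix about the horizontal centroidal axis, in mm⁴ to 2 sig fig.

Ix ≈ 1.6 × 10⁵ mm⁴

Split into non-overlapping primitives; take the origin at the lower-left of the bounding box.
Outer circle: ⌀45, A = 1 590 mm², y = 22.5 mm, Ī = 201 289 mm⁴.
Bore (subtracted): ⌀31, A = 754.8 mm², y = 22.5 mm, Ī = 45 333 mm⁴.
By symmetry the centroid is at mid-height, ȳ = 22.5 mm.
All pieces are centred on the horizontal centroidal axis, so I = ΣĪ (holes subtracted) = 155 956 mm⁴.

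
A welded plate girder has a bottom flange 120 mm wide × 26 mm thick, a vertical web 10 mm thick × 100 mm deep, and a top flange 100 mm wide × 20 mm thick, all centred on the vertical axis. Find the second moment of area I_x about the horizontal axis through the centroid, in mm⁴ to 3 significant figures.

Break the section into simple shapes (no overlaps), measuring from the bottom-left corner of the bounding box.
Bottom plate: 120 × 26, A = 3 120 mm², y = 13 mm, Ī = 175 760 mm⁴.
Web plate: 10 × 100, A = 1 000 mm², y = 76 mm, Ī = 833 333 mm⁴.
Top plate: 100 × 20, A = 2 000 mm², y = 136 mm, Ī = 66 667 mm⁴.
Centroid: ȳ = ΣA·y / ΣA = 63.49 mm.
Transfer each piece to the horizontal axis through the centroid using Ī + A·d² with d = y − 63.49:
  bottom plate: d = -50.49 mm → contributes +8 129 451 mm⁴
  web plate: d = 12.51 mm → contributes +989 829 mm⁴
  top plate: d = 72.51 mm → contributes +10 582 010 mm⁴
Total I = 19 701 289 mm⁴.

I_x ≈ 1.97 × 10⁷ mm⁴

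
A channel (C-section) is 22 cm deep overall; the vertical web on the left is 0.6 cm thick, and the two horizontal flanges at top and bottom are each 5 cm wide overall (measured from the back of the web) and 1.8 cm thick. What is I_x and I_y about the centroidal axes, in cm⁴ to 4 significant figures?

I_x ≈ 2153 cm⁴, I_y ≈ 70.95 cm⁴

Break the section into simple shapes (no overlaps), measuring from the bottom-left corner of the bounding box.
Web: 0.6 × 22, A = 13.2 cm², y = 11 cm, Ī = 532.4 cm⁴.
Top flange (beyond web): 4.4 × 1.8, A = 7.92 cm², y = 21.1 cm, Ī = 2.1384 cm⁴.
Bottom flange (beyond web): 4.4 × 1.8, A = 7.92 cm², y = 0.9 cm, Ī = 2.1384 cm⁴.
By symmetry the centroid is at mid-height, ȳ = 11 cm.
Transfer each piece to the centroidal x-axis using Ī + A·d² with d = y − 11:
  web: d = 0 cm → contributes +532.4 cm⁴
  top flange (beyond web): d = 10.1 cm → contributes +810.058 cm⁴
  bottom flange (beyond web): d = -10.1 cm → contributes +810.058 cm⁴
Total I = 2152.52 cm⁴.
For the y-axis: x̄ = 1.66364 cm.
Repeating about the centroidal y-axis gives I_y = 70.9512 cm⁴.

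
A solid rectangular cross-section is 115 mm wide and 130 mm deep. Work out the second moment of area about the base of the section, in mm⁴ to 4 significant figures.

The section: 115 × 130, A = 14 950 mm², y = 65 mm, Ī = 21 054 583 mm⁴.
Transfer it to the bottom edge using Ī + A·d² with d = y − 0:
  the section: d = 65 mm → contributes +84 218 333 mm⁴
Total I = 84 218 333 mm⁴.

I_base ≈ 8.422 × 10⁷ mm⁴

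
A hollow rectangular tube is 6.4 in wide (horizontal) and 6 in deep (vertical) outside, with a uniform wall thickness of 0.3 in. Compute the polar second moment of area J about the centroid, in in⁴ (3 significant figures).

Break the section into simple shapes (no overlaps), measuring from the bottom-left corner of the bounding box.
Outer rectangle: 6.4 × 6, A = 38.4 in², y = 3 in, Ī = 115.2 in⁴.
Inner void (subtracted): 5.8 × 5.4, A = 31.32 in², y = 3 in, Ī = 76.108 in⁴.
By symmetry the centroid is at mid-height, ȳ = 3 in.
All pieces are centred on the centroidal x-axis, so I = ΣĪ (holes subtracted) = 39.092 in⁴.
Repeating about the centroidal y-axis gives I_y = 43.272 in⁴.
Polar second moment: J = I_x + I_y = 82.364 in⁴.

J ≈ 82.4 in⁴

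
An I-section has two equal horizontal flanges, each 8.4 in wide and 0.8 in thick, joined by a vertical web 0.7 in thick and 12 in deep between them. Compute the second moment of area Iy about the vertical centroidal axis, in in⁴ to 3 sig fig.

Break the section into simple shapes (no overlaps), measuring from the bottom-left corner of the bounding box.
Bottom flange: 8.4 × 0.8, A = 6.72 in², x = 4.2 in, Ī = 39.514 in⁴.
Web: 0.7 × 12, A = 8.4 in², x = 4.2 in, Ī = 0.343 in⁴.
Top flange: 8.4 × 0.8, A = 6.72 in², x = 4.2 in, Ī = 39.514 in⁴.
By symmetry the centroid is at mid-width, x̄ = 4.2 in.
All pieces are centred on the vertical centroidal axis, so I = ΣĪ = 79.37 in⁴.

Iy ≈ 79.4 in⁴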